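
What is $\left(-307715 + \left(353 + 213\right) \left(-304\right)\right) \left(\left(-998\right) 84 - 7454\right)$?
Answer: $43797105794$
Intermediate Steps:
$\left(-307715 + \left(353 + 213\right) \left(-304\right)\right) \left(\left(-998\right) 84 - 7454\right) = \left(-307715 + 566 \left(-304\right)\right) \left(-83832 - 7454\right) = \left(-307715 - 172064\right) \left(-91286\right) = \left(-479779\right) \left(-91286\right) = 43797105794$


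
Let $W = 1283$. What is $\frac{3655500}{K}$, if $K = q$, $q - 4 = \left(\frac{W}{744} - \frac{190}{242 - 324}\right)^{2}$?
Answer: $\frac{3401420875488000}{18920674153} \approx 1.7977 \cdot 10^{5}$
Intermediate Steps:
$q = \frac{18920674153}{930494016}$ ($q = 4 + \left(\frac{1283}{744} - \frac{190}{242 - 324}\right)^{2} = 4 + \left(1283 \cdot \frac{1}{744} - \frac{190}{242 - 324}\right)^{2} = 4 + \left(\frac{1283}{744} - \frac{190}{-82}\right)^{2} = 4 + \left(\frac{1283}{744} - - \frac{95}{41}\right)^{2} = 4 + \left(\frac{1283}{744} + \frac{95}{41}\right)^{2} = 4 + \left(\frac{123283}{30504}\right)^{2} = 4 + \frac{15198698089}{930494016} = \frac{18920674153}{930494016} \approx 20.334$)
$K = \frac{18920674153}{930494016} \approx 20.334$
$\frac{3655500}{K} = \frac{3655500}{\frac{18920674153}{930494016}} = 3655500 \cdot \frac{930494016}{18920674153} = \frac{3401420875488000}{18920674153}$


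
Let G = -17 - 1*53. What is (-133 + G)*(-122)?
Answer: 24766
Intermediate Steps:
G = -70 (G = -17 - 53 = -70)
(-133 + G)*(-122) = (-133 - 70)*(-122) = -203*(-122) = 24766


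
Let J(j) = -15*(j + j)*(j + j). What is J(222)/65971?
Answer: -79920/1783 ≈ -44.823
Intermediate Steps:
J(j) = -60*j² (J(j) = -15*2*j*2*j = -60*j²)
J(222)/65971 = -60*222²/65971 = -60*49284*(1/65971) = -2957040*1/65971 = -79920/1783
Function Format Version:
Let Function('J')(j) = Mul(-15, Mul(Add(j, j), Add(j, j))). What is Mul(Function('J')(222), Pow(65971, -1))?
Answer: Rational(-79920, 1783) ≈ -44.823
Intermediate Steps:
Function('J')(j) = Mul(-60, Pow(j, 2)) (Function('J')(j) = Mul(-15, Mul(Mul(2, j), Mul(2, j))) = Mul(-15, Mul(4, Pow(j, 2))) = Mul(-60, Pow(j, 2)))
Mul(Function('J')(222), Pow(65971, -1)) = Mul(Mul(-60, Pow(222, 2)), Pow(65971, -1)) = Mul(Mul(-60, 49284), Rational(1, 65971)) = Mul(-2957040, Rational(1, 65971)) = Rational(-79920, 1783)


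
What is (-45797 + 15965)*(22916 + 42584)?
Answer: -1953996000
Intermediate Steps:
(-45797 + 15965)*(22916 + 42584) = -29832*65500 = -1953996000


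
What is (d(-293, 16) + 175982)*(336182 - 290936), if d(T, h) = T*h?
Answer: 7750368324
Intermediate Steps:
(d(-293, 16) + 175982)*(336182 - 290936) = (-293*16 + 175982)*(336182 - 290936) = (-4688 + 175982)*45246 = 171294*45246 = 7750368324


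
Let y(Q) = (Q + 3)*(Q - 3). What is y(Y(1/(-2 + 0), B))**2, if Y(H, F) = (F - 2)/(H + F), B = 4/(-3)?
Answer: 474721/14641 ≈ 32.424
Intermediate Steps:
B = -4/3 (B = 4*(-1/3) = -4/3 ≈ -1.3333)
Y(H, F) = (-2 + F)/(F + H)
y(Q) = (-3 + Q)*(3 + Q) (y(Q) = (3 + Q)*(-3 + Q) = (-3 + Q)*(3 + Q))
y(Y(1/(-2 + 0), B))**2 = (-9 + ((-2 - 4/3)/(-4/3 + 1/(-2 + 0)))**2)**2 = (-9 + (-10/3/(-4/3 + 1/(-2)))**2)**2 = (-9 + (-10/3/(-4/3 - 1/2))**2)**2 = (-9 + (-10/3/(-11/6))**2)**2 = (-9 + (-6/11*(-10/3))**2)**2 = (-9 + (20/11)**2)**2 = (-9 + 400/121)**2 = (-689/121)**2 = 474721/14641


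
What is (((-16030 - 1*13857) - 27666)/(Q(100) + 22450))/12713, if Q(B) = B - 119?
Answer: -57553/285165303 ≈ -0.00020182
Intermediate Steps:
Q(B) = -119 + B
(((-16030 - 1*13857) - 27666)/(Q(100) + 22450))/12713 = (((-16030 - 1*13857) - 27666)/((-119 + 100) + 22450))/12713 = (((-16030 - 13857) - 27666)/(-19 + 22450))*(1/12713) = ((-29887 - 27666)/22431)*(1/12713) = -57553*1/22431*(1/12713) = -57553/22431*1/12713 = -57553/285165303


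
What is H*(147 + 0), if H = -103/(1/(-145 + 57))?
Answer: 1332408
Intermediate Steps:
H = 9064 (H = -103/(1/(-88)) = -103/(-1/88) = -103*(-88) = 9064)
H*(147 + 0) = 9064*(147 + 0) = 9064*147 = 1332408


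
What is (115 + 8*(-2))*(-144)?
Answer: -14256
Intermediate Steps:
(115 + 8*(-2))*(-144) = (115 - 16)*(-144) = 99*(-144) = -14256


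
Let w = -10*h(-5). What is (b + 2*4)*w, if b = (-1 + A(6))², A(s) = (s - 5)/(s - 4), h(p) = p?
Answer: 825/2 ≈ 412.50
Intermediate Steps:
A(s) = (-5 + s)/(-4 + s)
b = ¼ (b = (-1 + (-5 + 6)/(-4 + 6))² = (-1 + 1/2)² = (-1 + (½)*1)² = (-1 + ½)² = (-½)² = ¼ ≈ 0.25000)
w = 50 (w = -10*(-5) = 50)
(b + 2*4)*w = (¼ + 2*4)*50 = (¼ + 8)*50 = (33/4)*50 = 825/2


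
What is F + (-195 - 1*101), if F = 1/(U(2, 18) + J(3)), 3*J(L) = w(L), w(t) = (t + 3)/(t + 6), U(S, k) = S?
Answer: -5911/20 ≈ -295.55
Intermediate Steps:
w(t) = (3 + t)/(6 + t)
J(L) = (3 + L)/(3*(6 + L)) (J(L) = ((3 + L)/(6 + L))/3 = (3 + L)/(3*(6 + L)))
F = 9/20 (F = 1/(2 + (3 + 3)/(3*(6 + 3))) = 1/(2 + (⅓)*6/9) = 1/(2 + (⅓)*(⅑)*6) = 1/(2 + 2/9) = 1/(20/9) = 9/20 ≈ 0.45000)
F + (-195 - 1*101) = 9/20 + (-195 - 1*101) = 9/20 + (-195 - 101) = 9/20 - 296 = -5911/20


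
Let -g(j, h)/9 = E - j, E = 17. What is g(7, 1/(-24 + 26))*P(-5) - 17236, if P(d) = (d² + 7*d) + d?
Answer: -15886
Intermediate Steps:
P(d) = d² + 8*d
g(j, h) = -153 + 9*j (g(j, h) = -9*(17 - j) = -153 + 9*j)
g(7, 1/(-24 + 26))*P(-5) - 17236 = (-153 + 9*7)*(-5*(8 - 5)) - 17236 = (-153 + 63)*(-5*3) - 17236 = -90*(-15) - 17236 = 1350 - 17236 = -15886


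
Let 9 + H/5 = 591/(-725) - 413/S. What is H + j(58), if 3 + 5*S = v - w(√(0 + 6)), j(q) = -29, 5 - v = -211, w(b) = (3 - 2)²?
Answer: -3897177/30740 ≈ -126.78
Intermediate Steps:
w(b) = 1 (w(b) = 1² = 1)
v = 216 (v = 5 - 1*(-211) = 5 + 211 = 216)
S = 212/5 (S = -⅗ + (216 - 1*1)/5 = -⅗ + (216 - 1)/5 = -⅗ + (⅕)*215 = -⅗ + 43 = 212/5 ≈ 42.400)
H = -3005717/30740 (H = -45 + 5*(591/(-725) - 413/212/5) = -45 + 5*(591*(-1/725) - 413*5/212) = -45 + 5*(-591/725 - 2065/212) = -45 + 5*(-1622417/153700) = -45 - 1622417/30740 = -3005717/30740 ≈ -97.779)
H + j(58) = -3005717/30740 - 29 = -3897177/30740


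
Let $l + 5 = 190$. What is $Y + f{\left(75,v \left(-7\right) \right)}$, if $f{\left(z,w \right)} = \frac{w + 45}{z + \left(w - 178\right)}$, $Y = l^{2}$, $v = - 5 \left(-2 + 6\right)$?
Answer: $34230$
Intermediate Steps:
$l = 185$ ($l = -5 + 190 = 185$)
$v = -20$ ($v = \left(-5\right) 4 = -20$)
$Y = 34225$ ($Y = 185^{2} = 34225$)
$f{\left(z,w \right)} = \frac{45 + w}{-178 + w + z}$ ($f{\left(z,w \right)} = \frac{45 + w}{z + \left(-178 + w\right)} = \frac{45 + w}{-178 + w + z}$)
$Y + f{\left(75,v \left(-7\right) \right)} = 34225 + \frac{45 - -140}{-178 - -140 + 75} = 34225 + \frac{45 + 140}{-178 + 140 + 75} = 34225 + \frac{1}{37} \cdot 185 = 34225 + 5 = 34230$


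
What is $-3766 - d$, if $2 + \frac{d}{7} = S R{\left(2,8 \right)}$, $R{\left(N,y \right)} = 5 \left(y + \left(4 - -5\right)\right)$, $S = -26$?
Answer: $11718$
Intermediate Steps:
$R{\left(N,y \right)} = 45 + 5 y$ ($R{\left(N,y \right)} = 5 \left(y + \left(4 + 5\right)\right) = 5 \left(y + 9\right) = 5 \left(9 + y\right) = 45 + 5 y$)
$d = -15484$ ($d = -14 + 7 \left(- 26 \left(45 + 5 \cdot 8\right)\right) = -14 + 7 \left(- 26 \left(45 + 40\right)\right) = -14 + 7 \left(\left(-26\right) 85\right) = -14 + 7 \left(-2210\right) = -14 - 15470 = -15484$)
$-3766 - d = -3766 - -15484 = -3766 + 15484 = 11718$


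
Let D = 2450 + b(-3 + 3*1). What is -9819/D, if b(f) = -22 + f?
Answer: -9819/2428 ≈ -4.0441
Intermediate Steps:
D = 2428 (D = 2450 + (-22 + (-3 + 3*1)) = 2450 + (-22 + (-3 + 3)) = 2450 + (-22 + 0) = 2450 - 22 = 2428)
-9819/D = -9819/2428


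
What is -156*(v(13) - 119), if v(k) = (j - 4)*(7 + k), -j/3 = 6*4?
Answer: 255684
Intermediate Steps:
j = -72 (j = -18*4 = -3*24 = -72)
v(k) = -532 - 76*k (v(k) = (-72 - 4)*(7 + k) = -76*(7 + k) = -532 - 76*k)
-156*(v(13) - 119) = -156*((-532 - 76*13) - 119) = -156*((-532 - 988) - 119) = -156*(-1520 - 119) = -156*(-1639) = 255684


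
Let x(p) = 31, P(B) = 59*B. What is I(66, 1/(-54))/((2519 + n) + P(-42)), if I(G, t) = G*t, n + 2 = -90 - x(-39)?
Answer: 11/738 ≈ 0.014905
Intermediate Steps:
n = -123 (n = -2 + (-90 - 1*31) = -2 + (-90 - 31) = -2 - 121 = -123)
I(66, 1/(-54))/((2519 + n) + P(-42)) = (66/(-54))/((2519 - 123) + 59*(-42)) = (66*(-1/54))/(2396 - 2478) = -11/9/(-82) = -11/9*(-1/82) = 11/738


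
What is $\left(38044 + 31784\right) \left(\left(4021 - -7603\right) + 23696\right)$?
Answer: $2466324960$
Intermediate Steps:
$\left(38044 + 31784\right) \left(\left(4021 - -7603\right) + 23696\right) = 69828 \left(\left(4021 + 7603\right) + 23696\right) = 69828 \left(11624 + 23696\right) = 69828 \cdot 35320 = 2466324960$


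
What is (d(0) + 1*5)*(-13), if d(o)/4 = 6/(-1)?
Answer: 247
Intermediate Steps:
d(o) = -24 (d(o) = 4*(6/(-1)) = 4*(6*(-1)) = 4*(-6) = -24)
(d(0) + 1*5)*(-13) = (-24 + 1*5)*(-13) = (-24 + 5)*(-13) = -19*(-13) = 247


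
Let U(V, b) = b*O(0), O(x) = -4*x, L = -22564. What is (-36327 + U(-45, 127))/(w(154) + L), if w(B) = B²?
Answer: -12109/384 ≈ -31.534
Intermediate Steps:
U(V, b) = 0 (U(V, b) = b*(-4*0) = b*0 = 0)
(-36327 + U(-45, 127))/(w(154) + L) = (-36327 + 0)/(154² - 22564) = -36327/(23716 - 22564) = -36327/1152 = -36327*1/1152 = -12109/384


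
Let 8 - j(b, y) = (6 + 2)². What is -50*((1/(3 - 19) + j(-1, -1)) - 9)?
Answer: 26025/8 ≈ 3253.1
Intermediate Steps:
j(b, y) = -56 (j(b, y) = 8 - (6 + 2)² = 8 - 1*8² = 8 - 1*64 = 8 - 64 = -56)
-50*((1/(3 - 19) + j(-1, -1)) - 9) = -50*((1/(3 - 19) - 56) - 9) = -50*((1/(-16) - 56) - 9) = -50*((-1/16 - 56) - 9) = -50*(-897/16 - 9) = -50*(-1041/16) = 26025/8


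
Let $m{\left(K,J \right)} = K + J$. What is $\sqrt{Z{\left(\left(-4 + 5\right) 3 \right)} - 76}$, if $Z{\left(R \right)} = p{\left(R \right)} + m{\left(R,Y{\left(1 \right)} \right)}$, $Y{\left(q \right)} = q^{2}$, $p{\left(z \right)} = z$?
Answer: $i \sqrt{69} \approx 8.3066 i$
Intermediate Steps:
$m{\left(K,J \right)} = J + K$
$Z{\left(R \right)} = 1 + 2 R$ ($Z{\left(R \right)} = R + \left(1^{2} + R\right) = R + \left(1 + R\right) = 1 + 2 R$)
$\sqrt{Z{\left(\left(-4 + 5\right) 3 \right)} - 76} = \sqrt{\left(1 + 2 \left(-4 + 5\right) 3\right) - 76} = \sqrt{\left(1 + 2 \cdot 1 \cdot 3\right) - 76} = \sqrt{\left(1 + 2 \cdot 3\right) - 76} = \sqrt{\left(1 + 6\right) - 76} = \sqrt{7 - 76} = \sqrt{-69} = i \sqrt{69}$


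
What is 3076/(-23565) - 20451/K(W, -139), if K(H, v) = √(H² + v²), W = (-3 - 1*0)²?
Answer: -3076/23565 - 20451*√19402/19402 ≈ -146.95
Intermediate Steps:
W = 9 (W = (-3 + 0)² = (-3)² = 9)
3076/(-23565) - 20451/K(W, -139) = 3076/(-23565) - 20451/√(9² + (-139)²) = 3076*(-1/23565) - 20451/√(81 + 19321) = -3076/23565 - 20451*√19402/19402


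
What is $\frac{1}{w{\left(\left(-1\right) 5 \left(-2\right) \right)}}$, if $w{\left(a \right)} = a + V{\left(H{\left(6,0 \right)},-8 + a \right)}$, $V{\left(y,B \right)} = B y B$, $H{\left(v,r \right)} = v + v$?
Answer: $\frac{1}{58} \approx 0.017241$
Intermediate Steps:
$H{\left(v,r \right)} = 2 v$
$V{\left(y,B \right)} = y B^{2}$
$w{\left(a \right)} = a + 12 \left(-8 + a\right)^{2}$ ($w{\left(a \right)} = a + 2 \cdot 6 \left(-8 + a\right)^{2} = a + 12 \left(-8 + a\right)^{2}$)
$\frac{1}{w{\left(\left(-1\right) 5 \left(-2\right) \right)}} = \frac{1}{\left(-1\right) 5 \left(-2\right) + 12 \left(-8 + \left(-1\right) 5 \left(-2\right)\right)^{2}} = \frac{1}{\left(-5\right) \left(-2\right) + 12 \left(-8 - -10\right)^{2}} = \frac{1}{10 + 12 \left(-8 + 10\right)^{2}} = \frac{1}{10 + 12 \cdot 2^{2}} = \frac{1}{10 + 12 \cdot 4} = \frac{1}{10 + 48} = \frac{1}{58}$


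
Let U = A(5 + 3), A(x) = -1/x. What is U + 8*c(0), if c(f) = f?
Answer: -⅛ ≈ -0.12500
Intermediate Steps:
U = -⅛ (U = -1/(5 + 3) = -1/8 = -1*⅛ = -⅛ ≈ -0.12500)
U + 8*c(0) = -⅛ + 8*0 = -⅛ + 0 = -⅛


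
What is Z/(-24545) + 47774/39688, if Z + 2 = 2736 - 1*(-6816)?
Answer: 79359243/97414196 ≈ 0.81466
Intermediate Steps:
Z = 9550 (Z = -2 + (2736 - 1*(-6816)) = -2 + (2736 + 6816) = -2 + 9552 = 9550)
Z/(-24545) + 47774/39688 = 9550/(-24545) + 47774/39688 = 9550*(-1/24545) + 47774*(1/39688) = -1910/4909 + 23887/19844 = 79359243/97414196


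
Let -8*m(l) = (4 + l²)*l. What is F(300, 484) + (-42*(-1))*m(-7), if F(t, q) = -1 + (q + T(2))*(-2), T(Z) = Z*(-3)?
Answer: 3963/4 ≈ 990.75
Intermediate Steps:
T(Z) = -3*Z
m(l) = -l*(4 + l²)/8 (m(l) = -(4 + l²)*l/8 = -l*(4 + l²)/8)
F(t, q) = 11 - 2*q (F(t, q) = -1 + (q - 3*2)*(-2) = -1 + (q - 6)*(-2) = -1 + (-6 + q)*(-2) = -1 + (12 - 2*q) = 11 - 2*q)
F(300, 484) + (-42*(-1))*m(-7) = (11 - 2*484) + (-42*(-1))*(-⅛*(-7)*(4 + (-7)²)) = (11 - 968) + 42*(-⅛*(-7)*(4 + 49)) = -957 + 42*(-⅛*(-7)*53) = -957 + 42*(371/8) = -957 + 7791/4 = 3963/4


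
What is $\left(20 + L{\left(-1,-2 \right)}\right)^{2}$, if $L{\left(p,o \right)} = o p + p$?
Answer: $441$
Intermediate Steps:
$L{\left(p,o \right)} = p + o p$
$\left(20 + L{\left(-1,-2 \right)}\right)^{2} = \left(20 - \left(1 - 2\right)\right)^{2} = \left(20 - -1\right)^{2} = \left(20 + 1\right)^{2} = 21^{2} = 441$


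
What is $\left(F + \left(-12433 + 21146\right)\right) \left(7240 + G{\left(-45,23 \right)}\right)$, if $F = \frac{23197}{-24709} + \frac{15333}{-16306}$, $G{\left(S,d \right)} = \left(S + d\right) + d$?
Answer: $\frac{25414126909709343}{402904954} \approx 6.3077 \cdot 10^{7}$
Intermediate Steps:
$G{\left(S,d \right)} = S + 2 d$
$F = - \frac{757113379}{402904954}$ ($F = 23197 \left(- \frac{1}{24709}\right) + 15333 \left(- \frac{1}{16306}\right) = - \frac{23197}{24709} - \frac{15333}{16306} = - \frac{757113379}{402904954} \approx -1.8791$)
$\left(F + \left(-12433 + 21146\right)\right) \left(7240 + G{\left(-45,23 \right)}\right) = \left(- \frac{757113379}{402904954} + \left(-12433 + 21146\right)\right) \left(7240 + \left(-45 + 2 \cdot 23\right)\right) = \left(- \frac{757113379}{402904954} + 8713\right) \left(7240 + \left(-45 + 46\right)\right) = \frac{3509753750823 \left(7240 + 1\right)}{402904954} = \frac{3509753750823}{402904954} \cdot 7241 = \frac{25414126909709343}{402904954}$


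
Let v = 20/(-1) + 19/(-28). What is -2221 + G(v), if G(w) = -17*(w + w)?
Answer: -21251/14 ≈ -1517.9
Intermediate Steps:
v = -579/28 (v = 20*(-1) + 19*(-1/28) = -20 - 19/28 = -579/28 ≈ -20.679)
G(w) = -34*w
-2221 + G(v) = -2221 - 34*(-579/28) = -2221 + 9843/14 = -21251/14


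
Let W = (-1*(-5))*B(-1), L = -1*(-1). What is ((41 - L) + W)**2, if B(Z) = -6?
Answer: 100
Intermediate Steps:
L = 1
W = -30 (W = -1*(-5)*(-6) = 5*(-6) = -30)
((41 - L) + W)**2 = ((41 - 1*1) - 30)**2 = ((41 - 1) - 30)**2 = (40 - 30)**2 = 10**2 = 100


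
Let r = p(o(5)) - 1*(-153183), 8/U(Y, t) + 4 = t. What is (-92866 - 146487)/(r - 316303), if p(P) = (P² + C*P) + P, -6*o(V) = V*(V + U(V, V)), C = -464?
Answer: 8616708/5687525 ≈ 1.5150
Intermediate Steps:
U(Y, t) = 8/(-4 + t)
o(V) = -V*(V + 8/(-4 + V))/6
p(P) = P² - 463*P (p(P) = (P² - 464*P) + P = P² - 463*P)
r = 5699383/36 (r = (-1*5*(8 + 5*(-4 + 5))/(-24 + 6*5))*(-463 - 1*5*(8 + 5*(-4 + 5))/(-24 + 6*5)) - 1*(-153183) = (-1*5*(8 + 5*1)/(-24 + 30))*(-463 - 1*5*(8 + 5*1)/(-24 + 30)) + 153183 = (-1*5*(8 + 5)/6)*(-463 - 1*5*(8 + 5)/6) + 153183 = (-1*5*⅙*13)*(-463 - 1*5*⅙*13) + 153183 = -65*(-463 - 65/6)/6 + 153183 = -65/6*(-2843/6) + 153183 = 184795/36 + 153183 = 5699383/36 ≈ 1.5832e+5)
(-92866 - 146487)/(r - 316303) = (-92866 - 146487)/(5699383/36 - 316303) = -239353/(-5687525/36) = -239353*(-36/5687525) = 8616708/5687525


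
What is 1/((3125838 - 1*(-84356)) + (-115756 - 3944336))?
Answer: -1/849898 ≈ -1.1766e-6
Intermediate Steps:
1/((3125838 - 1*(-84356)) + (-115756 - 3944336)) = 1/((3125838 + 84356) - 4060092) = 1/(3210194 - 4060092) = 1/(-849898) = -1/849898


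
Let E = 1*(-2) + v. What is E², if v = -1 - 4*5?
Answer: 529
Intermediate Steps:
v = -21 (v = -1 - 20 = -21)
E = -23 (E = 1*(-2) - 21 = -2 - 21 = -23)
E² = (-23)² = 529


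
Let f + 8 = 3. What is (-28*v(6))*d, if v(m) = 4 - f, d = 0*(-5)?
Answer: 0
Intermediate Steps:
f = -5 (f = -8 + 3 = -5)
d = 0
v(m) = 9 (v(m) = 4 - 1*(-5) = 4 + 5 = 9)
(-28*v(6))*d = -28*9*0 = -252*0 = 0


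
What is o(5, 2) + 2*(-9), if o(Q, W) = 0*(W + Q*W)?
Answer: -18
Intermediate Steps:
o(Q, W) = 0
o(5, 2) + 2*(-9) = 0 + 2*(-9) = 0 - 18 = -18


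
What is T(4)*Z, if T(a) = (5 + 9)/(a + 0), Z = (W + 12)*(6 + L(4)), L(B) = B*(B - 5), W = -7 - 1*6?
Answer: -7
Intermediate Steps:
W = -13 (W = -7 - 6 = -13)
L(B) = B*(-5 + B)
Z = -2 (Z = (-13 + 12)*(6 + 4*(-5 + 4)) = -(6 + 4*(-1)) = -(6 - 4) = -1*2 = -2)
T(a) = 14/a
T(4)*Z = (14/4)*(-2) = (14*(¼))*(-2) = (7/2)*(-2) = -7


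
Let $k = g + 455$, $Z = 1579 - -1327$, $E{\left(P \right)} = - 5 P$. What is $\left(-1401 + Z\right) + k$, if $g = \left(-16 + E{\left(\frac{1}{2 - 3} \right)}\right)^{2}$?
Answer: $2081$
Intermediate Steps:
$Z = 2906$ ($Z = 1579 + 1327 = 2906$)
$g = 121$ ($g = \left(-16 - \frac{5}{2 - 3}\right)^{2} = \left(-16 - \frac{5}{-1}\right)^{2} = \left(-16 - -5\right)^{2} = \left(-16 + 5\right)^{2} = \left(-11\right)^{2} = 121$)
$k = 576$ ($k = 121 + 455 = 576$)
$\left(-1401 + Z\right) + k = \left(-1401 + 2906\right) + 576 = 1505 + 576 = 2081$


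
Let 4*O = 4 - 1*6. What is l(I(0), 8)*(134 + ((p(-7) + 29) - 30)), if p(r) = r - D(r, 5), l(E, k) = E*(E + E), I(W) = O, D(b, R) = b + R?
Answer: 64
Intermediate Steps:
D(b, R) = R + b
O = -½ (O = (4 - 1*6)/4 = (4 - 6)/4 = (¼)*(-2) = -½ ≈ -0.50000)
I(W) = -½
l(E, k) = 2*E² (l(E, k) = E*(2*E) = 2*E²)
p(r) = -5 (p(r) = r - (5 + r) = r + (-5 - r) = -5)
l(I(0), 8)*(134 + ((p(-7) + 29) - 30)) = (2*(-½)²)*(134 + ((-5 + 29) - 30)) = (2*(¼))*(134 + (24 - 30)) = (134 - 6)/2 = (½)*128 = 64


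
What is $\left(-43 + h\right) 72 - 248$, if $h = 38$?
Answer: $-608$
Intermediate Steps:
$\left(-43 + h\right) 72 - 248 = \left(-43 + 38\right) 72 - 248 = \left(-5\right) 72 - 248 = -360 - 248 = -608$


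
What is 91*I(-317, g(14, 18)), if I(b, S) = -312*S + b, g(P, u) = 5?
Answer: -170807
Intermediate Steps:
I(b, S) = b - 312*S
91*I(-317, g(14, 18)) = 91*(-317 - 312*5) = 91*(-317 - 1560) = 91*(-1877) = -170807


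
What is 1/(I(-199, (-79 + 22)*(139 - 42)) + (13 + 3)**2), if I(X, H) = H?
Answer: -1/5273 ≈ -0.00018965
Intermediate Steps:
1/(I(-199, (-79 + 22)*(139 - 42)) + (13 + 3)**2) = 1/((-79 + 22)*(139 - 42) + (13 + 3)**2) = 1/(-57*97 + 16**2) = 1/(-5529 + 256) = 1/(-5273) = -1/5273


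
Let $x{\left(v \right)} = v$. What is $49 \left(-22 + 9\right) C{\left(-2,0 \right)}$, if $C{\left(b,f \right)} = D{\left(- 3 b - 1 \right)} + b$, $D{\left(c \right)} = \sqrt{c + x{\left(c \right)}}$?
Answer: $1274 - 637 \sqrt{10} \approx -740.37$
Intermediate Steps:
$D{\left(c \right)} = \sqrt{2} \sqrt{c}$ ($D{\left(c \right)} = \sqrt{c + c} = \sqrt{2 c} = \sqrt{2} \sqrt{c}$)
$C{\left(b,f \right)} = b + \sqrt{2} \sqrt{-1 - 3 b}$ ($C{\left(b,f \right)} = \sqrt{2} \sqrt{- 3 b - 1} + b = \sqrt{2} \sqrt{-1 - 3 b} + b = b + \sqrt{2} \sqrt{-1 - 3 b}$)
$49 \left(-22 + 9\right) C{\left(-2,0 \right)} = 49 \left(-22 + 9\right) \left(-2 + \sqrt{-2 - -12}\right) = 49 \left(-13\right) \left(-2 + \sqrt{-2 + 12}\right) = - 637 \left(-2 + \sqrt{10}\right) = 1274 - 637 \sqrt{10}$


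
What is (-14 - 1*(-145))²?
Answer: 17161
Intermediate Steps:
(-14 - 1*(-145))² = (-14 + 145)² = 131² = 17161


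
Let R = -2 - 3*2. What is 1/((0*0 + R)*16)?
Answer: -1/128 ≈ -0.0078125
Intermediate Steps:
R = -8 (R = -2 - 6 = -8)
1/((0*0 + R)*16) = 1/((0*0 - 8)*16) = 1/((0 - 8)*16) = 1/(-8*16) = 1/(-128) = -1/128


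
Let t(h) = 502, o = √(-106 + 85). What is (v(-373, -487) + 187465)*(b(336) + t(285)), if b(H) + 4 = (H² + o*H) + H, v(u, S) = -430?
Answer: 21271490550 + 62843760*I*√21 ≈ 2.1271e+10 + 2.8799e+8*I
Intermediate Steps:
o = I*√21 (o = √(-21) = I*√21 ≈ 4.5826*I)
b(H) = -4 + H + H² + I*H*√21 (b(H) = -4 + ((H² + (I*√21)*H) + H) = -4 + ((H² + I*H*√21) + H) = -4 + (H + H² + I*H*√21) = -4 + H + H² + I*H*√21)
(v(-373, -487) + 187465)*(b(336) + t(285)) = (-430 + 187465)*((-4 + 336 + 336² + I*336*√21) + 502) = 187035*((-4 + 336 + 112896 + 336*I*√21) + 502) = 187035*((113228 + 336*I*√21) + 502) = 187035*(113730 + 336*I*√21) = 21271490550 + 62843760*I*√21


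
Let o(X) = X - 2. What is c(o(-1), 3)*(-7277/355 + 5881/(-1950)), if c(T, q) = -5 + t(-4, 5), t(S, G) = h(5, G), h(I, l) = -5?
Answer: 3255581/13845 ≈ 235.14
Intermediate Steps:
t(S, G) = -5
o(X) = -2 + X
c(T, q) = -10 (c(T, q) = -5 - 5 = -10)
c(o(-1), 3)*(-7277/355 + 5881/(-1950)) = -10*(-7277/355 + 5881/(-1950)) = -10*(-7277*1/355 + 5881*(-1/1950)) = -10*(-7277/355 - 5881/1950) = -10*(-3255581/138450) = 3255581/13845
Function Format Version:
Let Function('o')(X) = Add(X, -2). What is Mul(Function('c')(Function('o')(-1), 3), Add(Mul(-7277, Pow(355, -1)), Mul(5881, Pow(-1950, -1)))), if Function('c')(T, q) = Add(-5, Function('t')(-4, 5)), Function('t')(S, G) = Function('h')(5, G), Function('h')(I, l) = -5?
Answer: Rational(3255581, 13845) ≈ 235.14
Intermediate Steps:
Function('t')(S, G) = -5
Function('o')(X) = Add(-2, X)
Function('c')(T, q) = -10 (Function('c')(T, q) = Add(-5, -5) = -10)
Mul(Function('c')(Function('o')(-1), 3), Add(Mul(-7277, Pow(355, -1)), Mul(5881, Pow(-1950, -1)))) = Mul(-10, Add(Mul(-7277, Pow(355, -1)), Mul(5881, Pow(-1950, -1)))) = Mul(-10, Add(Mul(-7277, Rational(1, 355)), Mul(5881, Rational(-1, 1950)))) = Mul(-10, Add(Rational(-7277, 355), Rational(-5881, 1950))) = Mul(-10, Rational(-3255581, 138450)) = Rational(3255581, 13845)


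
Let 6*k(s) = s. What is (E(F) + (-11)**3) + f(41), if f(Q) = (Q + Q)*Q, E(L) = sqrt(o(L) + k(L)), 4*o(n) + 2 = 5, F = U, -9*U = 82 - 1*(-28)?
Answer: 2031 + I*sqrt(417)/18 ≈ 2031.0 + 1.1345*I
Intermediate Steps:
U = -110/9 (U = -(82 - 1*(-28))/9 = -(82 + 28)/9 = -1/9*110 = -110/9 ≈ -12.222)
k(s) = s/6
F = -110/9 ≈ -12.222
o(n) = 3/4 (o(n) = -1/2 + (1/4)*5 = -1/2 + 5/4 = 3/4)
E(L) = sqrt(3/4 + L/6)
f(Q) = 2*Q**2 (f(Q) = (2*Q)*Q = 2*Q**2)
(E(F) + (-11)**3) + f(41) = (sqrt(27 + 6*(-110/9))/6 + (-11)**3) + 2*41**2 = (sqrt(27 - 220/3)/6 - 1331) + 2*1681 = (sqrt(-139/3)/6 - 1331) + 3362 = ((I*sqrt(417)/3)/6 - 1331) + 3362 = (I*sqrt(417)/18 - 1331) + 3362 = (-1331 + I*sqrt(417)/18) + 3362 = 2031 + I*sqrt(417)/18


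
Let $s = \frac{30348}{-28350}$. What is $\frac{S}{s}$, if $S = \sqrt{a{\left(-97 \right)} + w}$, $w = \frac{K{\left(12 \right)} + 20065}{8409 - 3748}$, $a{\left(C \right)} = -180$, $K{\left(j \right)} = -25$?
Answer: $- \frac{525 i \sqrt{954269835}}{1309741} \approx - 12.383 i$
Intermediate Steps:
$s = - \frac{562}{525}$ ($s = 30348 \left(- \frac{1}{28350}\right) = - \frac{562}{525} \approx -1.0705$)
$w = \frac{20040}{4661}$ ($w = \frac{-25 + 20065}{8409 - 3748} = \frac{20040}{4661} \approx 4.2995$)
$S = \frac{2 i \sqrt{954269835}}{4661}$ ($S = \sqrt{-180 + \frac{20040}{4661}} = \sqrt{- \frac{818940}{4661}} = \frac{2 i \sqrt{954269835}}{4661} \approx 13.255 i$)
$\frac{S}{s} = \frac{\frac{2}{4661} i \sqrt{954269835}}{- \frac{562}{525}} = \frac{2 i \sqrt{954269835}}{4661} \left(- \frac{525}{562}\right) = - \frac{525 i \sqrt{954269835}}{1309741}$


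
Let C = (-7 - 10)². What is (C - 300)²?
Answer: 121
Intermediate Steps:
C = 289 (C = (-17)² = 289)
(C - 300)² = (289 - 300)² = (-11)² = 121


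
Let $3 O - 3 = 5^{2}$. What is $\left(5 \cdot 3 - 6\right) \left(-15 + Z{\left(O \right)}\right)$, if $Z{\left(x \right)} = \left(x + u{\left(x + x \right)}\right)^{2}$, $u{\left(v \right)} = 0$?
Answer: $649$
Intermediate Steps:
$O = \frac{28}{3}$ ($O = 1 + \frac{5^{2}}{3} = 1 + \frac{1}{3} \cdot 25 = 1 + \frac{25}{3} = \frac{28}{3} \approx 9.3333$)
$Z{\left(x \right)} = x^{2}$ ($Z{\left(x \right)} = \left(x + 0\right)^{2} = x^{2}$)
$\left(5 \cdot 3 - 6\right) \left(-15 + Z{\left(O \right)}\right) = \left(5 \cdot 3 - 6\right) \left(-15 + \left(\frac{28}{3}\right)^{2}\right) = \left(15 - 6\right) \left(-15 + \frac{784}{9}\right) = 9 \cdot \frac{649}{9} = 649$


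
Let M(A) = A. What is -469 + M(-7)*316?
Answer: -2681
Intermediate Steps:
-469 + M(-7)*316 = -469 - 7*316 = -469 - 2212 = -2681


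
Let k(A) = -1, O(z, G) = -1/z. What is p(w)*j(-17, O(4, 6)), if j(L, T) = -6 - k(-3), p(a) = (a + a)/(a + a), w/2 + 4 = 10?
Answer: -5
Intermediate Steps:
w = 12 (w = -8 + 2*10 = -8 + 20 = 12)
p(a) = 1 (p(a) = (2*a)/((2*a)) = (2*a)*(1/(2*a)) = 1)
j(L, T) = -5 (j(L, T) = -6 - 1*(-1) = -6 + 1 = -5)
p(w)*j(-17, O(4, 6)) = 1*(-5) = -5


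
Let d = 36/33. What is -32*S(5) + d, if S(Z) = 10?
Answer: -3508/11 ≈ -318.91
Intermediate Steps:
d = 12/11 (d = 36*(1/33) = 12/11 ≈ 1.0909)
-32*S(5) + d = -32*10 + 12/11 = -320 + 12/11 = -3508/11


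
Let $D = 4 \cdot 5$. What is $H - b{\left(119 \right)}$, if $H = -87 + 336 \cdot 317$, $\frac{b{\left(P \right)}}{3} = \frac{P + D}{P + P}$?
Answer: $\frac{25328733}{238} \approx 1.0642 \cdot 10^{5}$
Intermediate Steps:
$D = 20$
$b{\left(P \right)} = \frac{3 \left(20 + P\right)}{2 P}$ ($b{\left(P \right)} = 3 \frac{P + 20}{P + P} = 3 \frac{20 + P}{2 P} = \frac{3 \left(20 + P\right)}{2 P}$)
$H = 106425$ ($H = -87 + 106512 = 106425$)
$H - b{\left(119 \right)} = 106425 - \left(\frac{3}{2} + \frac{30}{119}\right) = 106425 - \frac{417}{238} = \frac{25328733}{238}$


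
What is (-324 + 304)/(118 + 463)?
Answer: -20/581 ≈ -0.034423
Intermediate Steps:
(-324 + 304)/(118 + 463) = -20/581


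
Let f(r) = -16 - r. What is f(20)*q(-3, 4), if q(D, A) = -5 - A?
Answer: 324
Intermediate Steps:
f(20)*q(-3, 4) = (-16 - 1*20)*(-5 - 1*4) = (-16 - 20)*(-5 - 4) = -36*(-9) = 324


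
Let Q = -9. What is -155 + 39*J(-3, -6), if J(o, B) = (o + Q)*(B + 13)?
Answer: -3431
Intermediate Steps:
J(o, B) = (-9 + o)*(13 + B) (J(o, B) = (o - 9)*(B + 13) = (-9 + o)*(13 + B))
-155 + 39*J(-3, -6) = -155 + 39*(-117 - 9*(-6) + 13*(-3) - 6*(-3)) = -155 + 39*(-117 + 54 - 39 + 18) = -155 + 39*(-84) = -155 - 3276 = -3431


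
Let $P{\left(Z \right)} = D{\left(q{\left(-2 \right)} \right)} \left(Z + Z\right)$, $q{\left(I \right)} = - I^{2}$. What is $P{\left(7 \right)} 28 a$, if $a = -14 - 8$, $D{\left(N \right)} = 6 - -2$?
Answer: $-68992$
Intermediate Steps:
$D{\left(N \right)} = 8$ ($D{\left(N \right)} = 6 + 2 = 8$)
$a = -22$
$P{\left(Z \right)} = 16 Z$ ($P{\left(Z \right)} = 8 \left(Z + Z\right) = 8 \cdot 2 Z = 16 Z$)
$P{\left(7 \right)} 28 a = 16 \cdot 7 \cdot 28 \left(-22\right) = 112 \cdot 28 \left(-22\right) = 3136 \left(-22\right) = -68992$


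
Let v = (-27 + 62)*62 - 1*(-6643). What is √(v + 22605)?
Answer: √31418 ≈ 177.25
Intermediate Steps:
v = 8813 (v = 35*62 + 6643 = 2170 + 6643 = 8813)
√(v + 22605) = √(8813 + 22605) = √31418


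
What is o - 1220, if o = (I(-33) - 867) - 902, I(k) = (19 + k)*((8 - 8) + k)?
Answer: -2527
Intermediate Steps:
I(k) = k*(19 + k) (I(k) = (19 + k)*(0 + k) = (19 + k)*k = k*(19 + k))
o = -1307 (o = (-33*(19 - 33) - 867) - 902 = (-33*(-14) - 867) - 902 = (462 - 867) - 902 = -405 - 902 = -1307)
o - 1220 = -1307 - 1220 = -2527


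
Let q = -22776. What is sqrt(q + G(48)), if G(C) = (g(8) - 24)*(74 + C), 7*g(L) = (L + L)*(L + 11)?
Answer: 2*I*sqrt(249970)/7 ≈ 142.85*I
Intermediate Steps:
g(L) = 2*L*(11 + L)/7 (g(L) = ((L + L)*(L + 11))/7 = ((2*L)*(11 + L))/7 = (2*L*(11 + L))/7 = 2*L*(11 + L)/7)
G(C) = 10064/7 + 136*C/7 (G(C) = ((2/7)*8*(11 + 8) - 24)*(74 + C) = ((2/7)*8*19 - 24)*(74 + C) = (304/7 - 24)*(74 + C) = 136*(74 + C)/7 = 10064/7 + 136*C/7)
sqrt(q + G(48)) = sqrt(-22776 + (10064/7 + (136/7)*48)) = sqrt(-22776 + (10064/7 + 6528/7)) = sqrt(-22776 + 16592/7) = sqrt(-142840/7) = 2*I*sqrt(249970)/7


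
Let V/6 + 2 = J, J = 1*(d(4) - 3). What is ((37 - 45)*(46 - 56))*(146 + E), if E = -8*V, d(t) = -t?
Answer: 46240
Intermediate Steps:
J = -7 (J = 1*(-1*4 - 3) = 1*(-4 - 3) = 1*(-7) = -7)
V = -54 (V = -12 + 6*(-7) = -12 - 42 = -54)
E = 432 (E = -8*(-54) = 432)
((37 - 45)*(46 - 56))*(146 + E) = ((37 - 45)*(46 - 56))*(146 + 432) = -8*(-10)*578 = 80*578 = 46240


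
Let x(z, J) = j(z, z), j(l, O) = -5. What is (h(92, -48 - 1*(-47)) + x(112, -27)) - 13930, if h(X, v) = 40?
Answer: -13895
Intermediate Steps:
x(z, J) = -5
(h(92, -48 - 1*(-47)) + x(112, -27)) - 13930 = (40 - 5) - 13930 = 35 - 13930 = -13895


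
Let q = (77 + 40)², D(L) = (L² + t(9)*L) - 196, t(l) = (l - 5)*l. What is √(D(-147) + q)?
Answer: √29810 ≈ 172.66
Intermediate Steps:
t(l) = l*(-5 + l) (t(l) = (-5 + l)*l = l*(-5 + l))
D(L) = -196 + L² + 36*L (D(L) = (L² + (9*(-5 + 9))*L) - 196 = (L² + (9*4)*L) - 196 = (L² + 36*L) - 196 = -196 + L² + 36*L)
q = 13689 (q = 117² = 13689)
√(D(-147) + q) = √((-196 + (-147)² + 36*(-147)) + 13689) = √((-196 + 21609 - 5292) + 13689) = √(16121 + 13689) = √29810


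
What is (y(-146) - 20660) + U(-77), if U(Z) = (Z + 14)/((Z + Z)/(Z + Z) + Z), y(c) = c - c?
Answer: -1570097/76 ≈ -20659.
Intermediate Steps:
y(c) = 0
U(Z) = (14 + Z)/(1 + Z) (U(Z) = (14 + Z)/((2*Z)/((2*Z)) + Z) = (14 + Z)/((2*Z)*(1/(2*Z)) + Z) = (14 + Z)/(1 + Z))
(y(-146) - 20660) + U(-77) = (0 - 20660) + (14 - 77)/(1 - 77) = -20660 - 63/(-76) = -20660 - 1/76*(-63) = -20660 + 63/76 = -1570097/76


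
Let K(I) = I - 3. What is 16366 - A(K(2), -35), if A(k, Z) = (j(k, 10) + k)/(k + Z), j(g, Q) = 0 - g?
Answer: 16366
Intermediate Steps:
j(g, Q) = -g
K(I) = -3 + I
A(k, Z) = 0 (A(k, Z) = (-k + k)/(k + Z) = 0/(Z + k) = 0)
16366 - A(K(2), -35) = 16366 - 1*0 = 16366 + 0 = 16366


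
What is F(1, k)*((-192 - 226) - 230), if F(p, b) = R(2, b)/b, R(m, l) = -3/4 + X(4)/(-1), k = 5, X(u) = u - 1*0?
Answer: 3078/5 ≈ 615.60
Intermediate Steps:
X(u) = u (X(u) = u + 0 = u)
R(m, l) = -19/4 (R(m, l) = -3/4 + 4/(-1) = -3*1/4 + 4*(-1) = -3/4 - 4 = -19/4)
F(p, b) = -19/(4*b)
F(1, k)*((-192 - 226) - 230) = (-19/4/5)*((-192 - 226) - 230) = (-19/4*1/5)*(-418 - 230) = -19/20*(-648) = 3078/5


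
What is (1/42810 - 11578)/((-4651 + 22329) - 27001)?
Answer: 495654179/399117630 ≈ 1.2419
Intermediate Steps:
(1/42810 - 11578)/((-4651 + 22329) - 27001) = (1/42810 - 11578)/(17678 - 27001) = -495654179/42810/(-9323) = -495654179/42810*(-1/9323) = 495654179/399117630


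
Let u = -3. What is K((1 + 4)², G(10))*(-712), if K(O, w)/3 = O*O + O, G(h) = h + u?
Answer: -1388400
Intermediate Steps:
G(h) = -3 + h (G(h) = h - 3 = -3 + h)
K(O, w) = 3*O + 3*O² (K(O, w) = 3*(O*O + O) = 3*(O² + O) = 3*(O + O²) = 3*O + 3*O²)
K((1 + 4)², G(10))*(-712) = (3*(1 + 4)²*(1 + (1 + 4)²))*(-712) = (3*5²*(1 + 5²))*(-712) = (3*25*(1 + 25))*(-712) = (3*25*26)*(-712) = 1950*(-712) = -1388400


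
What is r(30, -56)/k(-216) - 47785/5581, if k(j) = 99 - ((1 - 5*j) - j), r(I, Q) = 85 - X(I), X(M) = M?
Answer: -57553385/6686038 ≈ -8.6080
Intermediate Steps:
r(I, Q) = 85 - I
k(j) = 98 + 6*j (k(j) = 99 - (1 - 6*j) = 99 + (-1 + 6*j) = 98 + 6*j)
r(30, -56)/k(-216) - 47785/5581 = (85 - 1*30)/(98 + 6*(-216)) - 47785/5581 = (85 - 30)/(98 - 1296) - 47785*1/5581 = 55/(-1198) - 47785/5581 = 55*(-1/1198) - 47785/5581 = -55/1198 - 47785/5581 = -57553385/6686038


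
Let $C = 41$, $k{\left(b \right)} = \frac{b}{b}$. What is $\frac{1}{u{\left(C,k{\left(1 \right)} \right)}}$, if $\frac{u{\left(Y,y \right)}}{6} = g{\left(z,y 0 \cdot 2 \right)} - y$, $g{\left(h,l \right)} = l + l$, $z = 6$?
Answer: $- \frac{1}{6} \approx -0.16667$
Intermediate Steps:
$k{\left(b \right)} = 1$
$g{\left(h,l \right)} = 2 l$
$u{\left(Y,y \right)} = - 6 y$ ($u{\left(Y,y \right)} = 6 \left(2 y 0 \cdot 2 - y\right) = 6 \left(2 \cdot 0 \cdot 2 - y\right) = 6 \left(2 \cdot 0 - y\right) = 6 \left(0 - y\right) = 6 \left(- y\right) = - 6 y$)
$\frac{1}{u{\left(C,k{\left(1 \right)} \right)}} = \frac{1}{\left(-6\right) 1} = \frac{1}{-6} = - \frac{1}{6}$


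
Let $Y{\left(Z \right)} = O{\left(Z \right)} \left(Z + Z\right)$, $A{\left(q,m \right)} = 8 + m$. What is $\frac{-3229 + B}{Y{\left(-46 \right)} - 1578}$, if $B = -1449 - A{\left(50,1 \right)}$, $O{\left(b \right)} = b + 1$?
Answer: $- \frac{4687}{2562} \approx -1.8294$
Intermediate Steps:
$O{\left(b \right)} = 1 + b$
$B = -1458$ ($B = -1449 - \left(8 + 1\right) = -1449 - 9 = -1458$)
$Y{\left(Z \right)} = 2 Z \left(1 + Z\right)$ ($Y{\left(Z \right)} = \left(1 + Z\right) \left(Z + Z\right) = \left(1 + Z\right) 2 Z = 2 Z \left(1 + Z\right)$)
$\frac{-3229 + B}{Y{\left(-46 \right)} - 1578} = \frac{-3229 - 1458}{2 \left(-46\right) \left(1 - 46\right) - 1578} = - \frac{4687}{2 \left(-46\right) \left(-45\right) - 1578} = - \frac{4687}{4140 - 1578} = - \frac{4687}{2562}$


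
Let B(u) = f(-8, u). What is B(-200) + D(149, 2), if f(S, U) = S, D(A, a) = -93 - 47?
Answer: -148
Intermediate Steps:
D(A, a) = -140
B(u) = -8
B(-200) + D(149, 2) = -8 - 140 = -148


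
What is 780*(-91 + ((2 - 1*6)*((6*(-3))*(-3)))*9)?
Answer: -1587300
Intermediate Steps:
780*(-91 + ((2 - 1*6)*((6*(-3))*(-3)))*9) = 780*(-91 + ((2 - 6)*(-18*(-3)))*9) = 780*(-91 - 4*54*9) = 780*(-91 - 216*9) = 780*(-91 - 1944) = 780*(-2035) = -1587300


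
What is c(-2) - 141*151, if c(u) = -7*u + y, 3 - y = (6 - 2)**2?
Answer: -21290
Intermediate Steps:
y = -13 (y = 3 - (6 - 2)**2 = 3 - 1*4**2 = 3 - 1*16 = 3 - 16 = -13)
c(u) = -13 - 7*u (c(u) = -7*u - 13 = -13 - 7*u)
c(-2) - 141*151 = (-13 - 7*(-2)) - 141*151 = (-13 + 14) - 21291 = 1 - 21291 = -21290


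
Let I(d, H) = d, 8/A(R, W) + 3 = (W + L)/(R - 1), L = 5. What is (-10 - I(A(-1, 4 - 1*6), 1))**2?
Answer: 5476/81 ≈ 67.605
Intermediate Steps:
A(R, W) = 8/(-3 + (5 + W)/(-1 + R)) (A(R, W) = 8/(-3 + (W + 5)/(R - 1)) = 8/(-3 + (5 + W)/(-1 + R)))
(-10 - I(A(-1, 4 - 1*6), 1))**2 = (-10 - 8*(-1 - 1)/(8 + (4 - 1*6) - 3*(-1)))**2 = (-10 - 8*(-2)/(8 + (4 - 6) + 3))**2 = (-10 - 8*(-2)/(8 - 2 + 3))**2 = (-10 - 8*(-2)/9)**2 = (-10 - 1*(-16/9))**2 = (-10 + 16/9)**2 = (-74/9)**2 = 5476/81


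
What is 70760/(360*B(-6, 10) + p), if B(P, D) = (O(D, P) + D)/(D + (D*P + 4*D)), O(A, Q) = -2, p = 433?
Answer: 488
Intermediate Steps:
B(P, D) = (-2 + D)/(5*D + D*P) (B(P, D) = (-2 + D)/(D + (D*P + 4*D)) = (-2 + D)/(D + (4*D + D*P)) = (-2 + D)/(5*D + D*P))
70760/(360*B(-6, 10) + p) = 70760/(360*((-2 + 10)/(10*(5 - 6))) + 433) = 70760/(360*((⅒)*8/(-1)) + 433) = 70760/(360*((⅒)*(-1)*8) + 433) = 70760/(360*(-⅘) + 433) = 70760/(-288 + 433) = 70760/145 = 70760*(1/145) = 488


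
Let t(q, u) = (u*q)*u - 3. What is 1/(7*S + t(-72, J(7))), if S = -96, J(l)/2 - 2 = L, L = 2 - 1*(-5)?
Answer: -1/24003 ≈ -4.1661e-5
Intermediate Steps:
L = 7 (L = 2 + 5 = 7)
J(l) = 18 (J(l) = 4 + 2*7 = 4 + 14 = 18)
t(q, u) = -3 + q*u² (t(q, u) = (q*u)*u - 3 = q*u² - 3 = -3 + q*u²)
1/(7*S + t(-72, J(7))) = 1/(7*(-96) + (-3 - 72*18²)) = 1/(-672 + (-3 - 72*324)) = 1/(-672 + (-3 - 23328)) = 1/(-672 - 23331) = 1/(-24003) = -1/24003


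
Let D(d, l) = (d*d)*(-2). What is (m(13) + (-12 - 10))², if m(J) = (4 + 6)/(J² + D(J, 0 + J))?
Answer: 13897984/28561 ≈ 486.61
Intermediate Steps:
D(d, l) = -2*d² (D(d, l) = d²*(-2) = -2*d²)
m(J) = -10/J² (m(J) = (4 + 6)/(J² - 2*J²) = 10/((-J²)) = 10*(-1/J²) = -10/J²)
(m(13) + (-12 - 10))² = (-10/13² + (-12 - 10))² = (-10*1/169 - 22)² = (-10/169 - 22)² = (-3728/169)² = 13897984/28561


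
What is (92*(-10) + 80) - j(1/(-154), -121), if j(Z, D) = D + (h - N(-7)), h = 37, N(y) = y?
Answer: -763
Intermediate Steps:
j(Z, D) = 44 + D (j(Z, D) = D + (37 - 1*(-7)) = D + (37 + 7) = D + 44 = 44 + D)
(92*(-10) + 80) - j(1/(-154), -121) = (92*(-10) + 80) - (44 - 121) = (-920 + 80) - 1*(-77) = -840 + 77 = -763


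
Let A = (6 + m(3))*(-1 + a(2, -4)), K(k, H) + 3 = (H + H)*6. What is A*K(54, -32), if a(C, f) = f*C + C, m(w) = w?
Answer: 24381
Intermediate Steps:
K(k, H) = -3 + 12*H (K(k, H) = -3 + (H + H)*6 = -3 + (2*H)*6 = -3 + 12*H)
a(C, f) = C + C*f (a(C, f) = C*f + C = C + C*f)
A = -63 (A = (6 + 3)*(-1 + 2*(1 - 4)) = 9*(-1 + 2*(-3)) = 9*(-1 - 6) = 9*(-7) = -63)
A*K(54, -32) = -63*(-3 + 12*(-32)) = -63*(-3 - 384) = -63*(-387) = 24381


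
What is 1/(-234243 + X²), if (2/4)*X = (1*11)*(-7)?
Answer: -1/210527 ≈ -4.7500e-6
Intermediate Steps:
X = -154 (X = 2*((1*11)*(-7)) = 2*(11*(-7)) = 2*(-77) = -154)
1/(-234243 + X²) = 1/(-234243 + (-154)²) = 1/(-234243 + 23716) = 1/(-210527) = -1/210527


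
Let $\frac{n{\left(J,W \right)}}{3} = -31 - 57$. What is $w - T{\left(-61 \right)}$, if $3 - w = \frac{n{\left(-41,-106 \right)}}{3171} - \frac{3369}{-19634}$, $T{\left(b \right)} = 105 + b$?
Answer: $- \frac{852711899}{20753138} \approx -41.088$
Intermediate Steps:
$n{\left(J,W \right)} = -264$ ($n{\left(J,W \right)} = 3 \left(-31 - 57\right) = 3 \left(-88\right) = -264$)
$w = \frac{60426173}{20753138}$ ($w = 3 - \left(- \frac{264}{3171} - \frac{3369}{-19634}\right) = 3 - \left(\left(-264\right) \frac{1}{3171} - - \frac{3369}{19634}\right) = 3 - \left(- \frac{88}{1057} + \frac{3369}{19634}\right) = 3 - \frac{1833241}{20753138} = \frac{60426173}{20753138} \approx 2.9117$)
$w - T{\left(-61 \right)} = \frac{60426173}{20753138} - \left(105 - 61\right) = \frac{60426173}{20753138} - 44 = - \frac{852711899}{20753138}$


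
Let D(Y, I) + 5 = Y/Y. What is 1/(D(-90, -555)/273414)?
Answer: -136707/2 ≈ -68354.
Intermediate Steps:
D(Y, I) = -4 (D(Y, I) = -5 + Y/Y = -5 + 1 = -4)
1/(D(-90, -555)/273414) = 1/(-4/273414) = 1/(-4*1/273414) = 1/(-2/136707) = -136707/2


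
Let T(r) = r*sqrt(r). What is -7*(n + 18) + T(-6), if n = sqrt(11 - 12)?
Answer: -126 - 7*I - 6*I*sqrt(6) ≈ -126.0 - 21.697*I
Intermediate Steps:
n = I (n = sqrt(-1) = I ≈ 1.0*I)
T(r) = r**(3/2)
-7*(n + 18) + T(-6) = -7*(I + 18) + (-6)**(3/2) = -7*(18 + I) - 6*I*sqrt(6) = (-126 - 7*I) - 6*I*sqrt(6) = -126 - 7*I - 6*I*sqrt(6)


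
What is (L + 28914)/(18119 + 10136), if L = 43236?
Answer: 14430/5651 ≈ 2.5535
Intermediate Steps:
(L + 28914)/(18119 + 10136) = (43236 + 28914)/(18119 + 10136) = 72150/28255 = 72150*(1/28255) = 14430/5651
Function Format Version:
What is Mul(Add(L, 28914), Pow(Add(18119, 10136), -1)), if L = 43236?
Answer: Rational(14430, 5651) ≈ 2.5535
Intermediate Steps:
Mul(Add(L, 28914), Pow(Add(18119, 10136), -1)) = Mul(Add(43236, 28914), Pow(Add(18119, 10136), -1)) = Mul(72150, Pow(28255, -1)) = Mul(72150, Rational(1, 28255)) = Rational(14430, 5651)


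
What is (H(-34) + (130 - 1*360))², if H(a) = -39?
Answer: 72361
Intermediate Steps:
(H(-34) + (130 - 1*360))² = (-39 + (130 - 1*360))² = (-39 + (130 - 360))² = (-39 - 230)² = (-269)² = 72361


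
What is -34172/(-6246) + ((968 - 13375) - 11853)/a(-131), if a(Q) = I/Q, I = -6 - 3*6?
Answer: -827055943/6246 ≈ -1.3241e+5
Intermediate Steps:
I = -24 (I = -6 - 3*6 = -6 - 18 = -24)
a(Q) = -24/Q
-34172/(-6246) + ((968 - 13375) - 11853)/a(-131) = -34172/(-6246) + ((968 - 13375) - 11853)/((-24/(-131))) = -34172*(-1/6246) + (-12407 - 11853)/((-24*(-1/131))) = 17086/3123 - 24260/24/131 = 17086/3123 - 24260*131/24 = 17086/3123 - 794515/6 = -827055943/6246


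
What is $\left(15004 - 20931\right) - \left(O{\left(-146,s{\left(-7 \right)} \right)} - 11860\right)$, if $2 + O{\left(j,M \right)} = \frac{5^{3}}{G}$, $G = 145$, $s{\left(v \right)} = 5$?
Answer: $\frac{172090}{29} \approx 5934.1$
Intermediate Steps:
$O{\left(j,M \right)} = - \frac{33}{29}$ ($O{\left(j,M \right)} = -2 + \frac{5^{3}}{145} = -2 + 125 \cdot \frac{1}{145} = -2 + \frac{25}{29} = - \frac{33}{29}$)
$\left(15004 - 20931\right) - \left(O{\left(-146,s{\left(-7 \right)} \right)} - 11860\right) = \left(15004 - 20931\right) - \left(- \frac{33}{29} - 11860\right) = -5927 - - \frac{343973}{29} = -5927 + \frac{343973}{29} = \frac{172090}{29}$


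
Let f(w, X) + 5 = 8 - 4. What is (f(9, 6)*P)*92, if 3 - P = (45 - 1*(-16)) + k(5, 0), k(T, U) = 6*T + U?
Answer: 8096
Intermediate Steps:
f(w, X) = -1 (f(w, X) = -5 + (8 - 4) = -5 + 4 = -1)
k(T, U) = U + 6*T
P = -88 (P = 3 - ((45 - 1*(-16)) + (0 + 6*5)) = 3 - ((45 + 16) + (0 + 30)) = 3 - (61 + 30) = 3 - 1*91 = 3 - 91 = -88)
(f(9, 6)*P)*92 = -1*(-88)*92 = 88*92 = 8096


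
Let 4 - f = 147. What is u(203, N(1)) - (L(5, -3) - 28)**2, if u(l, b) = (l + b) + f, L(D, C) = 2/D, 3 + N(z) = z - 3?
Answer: -17669/25 ≈ -706.76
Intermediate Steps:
N(z) = -6 + z (N(z) = -3 + (z - 3) = -3 + (-3 + z) = -6 + z)
f = -143 (f = 4 - 1*147 = 4 - 147 = -143)
u(l, b) = -143 + b + l (u(l, b) = (l + b) - 143 = (b + l) - 143 = -143 + b + l)
u(203, N(1)) - (L(5, -3) - 28)**2 = (-143 + (-6 + 1) + 203) - (2/5 - 28)**2 = (-143 - 5 + 203) - (2*(1/5) - 28)**2 = 55 - (2/5 - 28)**2 = 55 - (-138/5)**2 = 55 - 1*19044/25 = 55 - 19044/25 = -17669/25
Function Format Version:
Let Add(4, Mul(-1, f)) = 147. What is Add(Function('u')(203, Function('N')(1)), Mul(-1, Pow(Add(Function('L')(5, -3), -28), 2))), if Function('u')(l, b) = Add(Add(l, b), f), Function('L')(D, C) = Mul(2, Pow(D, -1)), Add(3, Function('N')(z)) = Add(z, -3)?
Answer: Rational(-17669, 25) ≈ -706.76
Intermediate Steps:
Function('N')(z) = Add(-6, z) (Function('N')(z) = Add(-3, Add(z, -3)) = Add(-3, Add(-3, z)) = Add(-6, z))
f = -143 (f = Add(4, Mul(-1, 147)) = Add(4, -147) = -143)
Function('u')(l, b) = Add(-143, b, l) (Function('u')(l, b) = Add(Add(l, b), -143) = Add(Add(b, l), -143) = Add(-143, b, l))
Add(Function('u')(203, Function('N')(1)), Mul(-1, Pow(Add(Function('L')(5, -3), -28), 2))) = Add(Add(-143, Add(-6, 1), 203), Mul(-1, Pow(Add(Mul(2, Pow(5, -1)), -28), 2))) = Add(Add(-143, -5, 203), Mul(-1, Pow(Add(Mul(2, Rational(1, 5)), -28), 2))) = Add(55, Mul(-1, Pow(Add(Rational(2, 5), -28), 2))) = Add(55, Mul(-1, Pow(Rational(-138, 5), 2))) = Add(55, Mul(-1, Rational(19044, 25))) = Add(55, Rational(-19044, 25)) = Rational(-17669, 25)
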